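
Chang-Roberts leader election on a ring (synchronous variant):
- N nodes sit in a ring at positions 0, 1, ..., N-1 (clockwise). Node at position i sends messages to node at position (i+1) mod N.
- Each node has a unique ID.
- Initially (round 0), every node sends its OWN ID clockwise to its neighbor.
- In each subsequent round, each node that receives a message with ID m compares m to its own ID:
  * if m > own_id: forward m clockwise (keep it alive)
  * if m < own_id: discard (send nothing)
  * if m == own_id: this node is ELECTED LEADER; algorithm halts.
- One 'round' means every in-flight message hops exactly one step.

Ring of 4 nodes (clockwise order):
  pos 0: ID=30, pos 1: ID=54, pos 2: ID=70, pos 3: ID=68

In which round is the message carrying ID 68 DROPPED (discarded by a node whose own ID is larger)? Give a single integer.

Answer: 3

Derivation:
Round 1: pos1(id54) recv 30: drop; pos2(id70) recv 54: drop; pos3(id68) recv 70: fwd; pos0(id30) recv 68: fwd
Round 2: pos0(id30) recv 70: fwd; pos1(id54) recv 68: fwd
Round 3: pos1(id54) recv 70: fwd; pos2(id70) recv 68: drop
Round 4: pos2(id70) recv 70: ELECTED
Message ID 68 originates at pos 3; dropped at pos 2 in round 3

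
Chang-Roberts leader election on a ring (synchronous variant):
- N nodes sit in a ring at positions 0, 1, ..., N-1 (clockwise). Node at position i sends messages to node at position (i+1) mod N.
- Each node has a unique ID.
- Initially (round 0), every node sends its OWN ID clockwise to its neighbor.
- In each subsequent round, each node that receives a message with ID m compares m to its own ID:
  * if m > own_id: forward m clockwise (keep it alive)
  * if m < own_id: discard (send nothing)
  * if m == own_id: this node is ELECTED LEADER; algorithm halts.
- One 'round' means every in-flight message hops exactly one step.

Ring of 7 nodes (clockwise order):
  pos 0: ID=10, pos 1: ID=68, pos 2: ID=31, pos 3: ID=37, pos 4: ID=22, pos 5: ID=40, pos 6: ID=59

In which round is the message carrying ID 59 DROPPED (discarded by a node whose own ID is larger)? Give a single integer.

Round 1: pos1(id68) recv 10: drop; pos2(id31) recv 68: fwd; pos3(id37) recv 31: drop; pos4(id22) recv 37: fwd; pos5(id40) recv 22: drop; pos6(id59) recv 40: drop; pos0(id10) recv 59: fwd
Round 2: pos3(id37) recv 68: fwd; pos5(id40) recv 37: drop; pos1(id68) recv 59: drop
Round 3: pos4(id22) recv 68: fwd
Round 4: pos5(id40) recv 68: fwd
Round 5: pos6(id59) recv 68: fwd
Round 6: pos0(id10) recv 68: fwd
Round 7: pos1(id68) recv 68: ELECTED
Message ID 59 originates at pos 6; dropped at pos 1 in round 2

Answer: 2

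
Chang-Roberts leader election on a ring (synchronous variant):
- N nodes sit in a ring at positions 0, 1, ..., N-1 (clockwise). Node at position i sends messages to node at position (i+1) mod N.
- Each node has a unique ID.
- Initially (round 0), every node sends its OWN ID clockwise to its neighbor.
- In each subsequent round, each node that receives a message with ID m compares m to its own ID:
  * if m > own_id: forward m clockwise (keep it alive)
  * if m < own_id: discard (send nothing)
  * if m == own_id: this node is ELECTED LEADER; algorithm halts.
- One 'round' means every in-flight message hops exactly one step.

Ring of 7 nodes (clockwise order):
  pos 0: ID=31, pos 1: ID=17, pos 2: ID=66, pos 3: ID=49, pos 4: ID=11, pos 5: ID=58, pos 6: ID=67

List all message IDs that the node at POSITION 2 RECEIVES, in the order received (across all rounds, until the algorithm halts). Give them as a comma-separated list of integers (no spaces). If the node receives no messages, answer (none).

Round 1: pos1(id17) recv 31: fwd; pos2(id66) recv 17: drop; pos3(id49) recv 66: fwd; pos4(id11) recv 49: fwd; pos5(id58) recv 11: drop; pos6(id67) recv 58: drop; pos0(id31) recv 67: fwd
Round 2: pos2(id66) recv 31: drop; pos4(id11) recv 66: fwd; pos5(id58) recv 49: drop; pos1(id17) recv 67: fwd
Round 3: pos5(id58) recv 66: fwd; pos2(id66) recv 67: fwd
Round 4: pos6(id67) recv 66: drop; pos3(id49) recv 67: fwd
Round 5: pos4(id11) recv 67: fwd
Round 6: pos5(id58) recv 67: fwd
Round 7: pos6(id67) recv 67: ELECTED

Answer: 17,31,67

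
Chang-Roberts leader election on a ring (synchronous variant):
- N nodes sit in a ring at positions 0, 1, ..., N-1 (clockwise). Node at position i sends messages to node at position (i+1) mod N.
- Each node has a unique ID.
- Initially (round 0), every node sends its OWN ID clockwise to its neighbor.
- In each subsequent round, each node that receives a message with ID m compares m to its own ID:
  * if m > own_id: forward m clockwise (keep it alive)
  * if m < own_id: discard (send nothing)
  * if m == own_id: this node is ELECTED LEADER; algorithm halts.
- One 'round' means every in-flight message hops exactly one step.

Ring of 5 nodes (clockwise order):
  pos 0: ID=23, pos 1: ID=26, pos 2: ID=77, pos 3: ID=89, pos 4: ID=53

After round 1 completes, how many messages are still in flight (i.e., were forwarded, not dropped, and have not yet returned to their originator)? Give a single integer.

Answer: 2

Derivation:
Round 1: pos1(id26) recv 23: drop; pos2(id77) recv 26: drop; pos3(id89) recv 77: drop; pos4(id53) recv 89: fwd; pos0(id23) recv 53: fwd
After round 1: 2 messages still in flight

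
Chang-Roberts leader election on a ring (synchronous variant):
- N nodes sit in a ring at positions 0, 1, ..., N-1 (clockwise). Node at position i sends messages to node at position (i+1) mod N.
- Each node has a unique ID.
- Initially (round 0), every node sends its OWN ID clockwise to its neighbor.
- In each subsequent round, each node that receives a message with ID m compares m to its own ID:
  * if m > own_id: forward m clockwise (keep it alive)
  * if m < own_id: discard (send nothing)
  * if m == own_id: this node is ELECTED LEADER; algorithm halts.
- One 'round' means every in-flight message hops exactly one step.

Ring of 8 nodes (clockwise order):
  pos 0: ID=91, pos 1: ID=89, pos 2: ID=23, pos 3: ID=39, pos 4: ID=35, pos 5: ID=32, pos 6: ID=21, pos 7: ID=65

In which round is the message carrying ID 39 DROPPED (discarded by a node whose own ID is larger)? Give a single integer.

Round 1: pos1(id89) recv 91: fwd; pos2(id23) recv 89: fwd; pos3(id39) recv 23: drop; pos4(id35) recv 39: fwd; pos5(id32) recv 35: fwd; pos6(id21) recv 32: fwd; pos7(id65) recv 21: drop; pos0(id91) recv 65: drop
Round 2: pos2(id23) recv 91: fwd; pos3(id39) recv 89: fwd; pos5(id32) recv 39: fwd; pos6(id21) recv 35: fwd; pos7(id65) recv 32: drop
Round 3: pos3(id39) recv 91: fwd; pos4(id35) recv 89: fwd; pos6(id21) recv 39: fwd; pos7(id65) recv 35: drop
Round 4: pos4(id35) recv 91: fwd; pos5(id32) recv 89: fwd; pos7(id65) recv 39: drop
Round 5: pos5(id32) recv 91: fwd; pos6(id21) recv 89: fwd
Round 6: pos6(id21) recv 91: fwd; pos7(id65) recv 89: fwd
Round 7: pos7(id65) recv 91: fwd; pos0(id91) recv 89: drop
Round 8: pos0(id91) recv 91: ELECTED
Message ID 39 originates at pos 3; dropped at pos 7 in round 4

Answer: 4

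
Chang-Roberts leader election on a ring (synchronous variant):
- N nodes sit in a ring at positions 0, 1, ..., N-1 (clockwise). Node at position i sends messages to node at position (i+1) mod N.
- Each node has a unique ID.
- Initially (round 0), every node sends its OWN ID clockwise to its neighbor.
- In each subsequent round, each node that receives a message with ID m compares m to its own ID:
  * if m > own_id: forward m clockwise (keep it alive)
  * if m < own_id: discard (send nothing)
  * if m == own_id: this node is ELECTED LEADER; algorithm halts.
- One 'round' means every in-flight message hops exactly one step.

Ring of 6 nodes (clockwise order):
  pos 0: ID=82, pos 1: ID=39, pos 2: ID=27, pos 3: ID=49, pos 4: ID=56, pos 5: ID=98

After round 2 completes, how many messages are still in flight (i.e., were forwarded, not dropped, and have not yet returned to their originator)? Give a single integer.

Answer: 2

Derivation:
Round 1: pos1(id39) recv 82: fwd; pos2(id27) recv 39: fwd; pos3(id49) recv 27: drop; pos4(id56) recv 49: drop; pos5(id98) recv 56: drop; pos0(id82) recv 98: fwd
Round 2: pos2(id27) recv 82: fwd; pos3(id49) recv 39: drop; pos1(id39) recv 98: fwd
After round 2: 2 messages still in flight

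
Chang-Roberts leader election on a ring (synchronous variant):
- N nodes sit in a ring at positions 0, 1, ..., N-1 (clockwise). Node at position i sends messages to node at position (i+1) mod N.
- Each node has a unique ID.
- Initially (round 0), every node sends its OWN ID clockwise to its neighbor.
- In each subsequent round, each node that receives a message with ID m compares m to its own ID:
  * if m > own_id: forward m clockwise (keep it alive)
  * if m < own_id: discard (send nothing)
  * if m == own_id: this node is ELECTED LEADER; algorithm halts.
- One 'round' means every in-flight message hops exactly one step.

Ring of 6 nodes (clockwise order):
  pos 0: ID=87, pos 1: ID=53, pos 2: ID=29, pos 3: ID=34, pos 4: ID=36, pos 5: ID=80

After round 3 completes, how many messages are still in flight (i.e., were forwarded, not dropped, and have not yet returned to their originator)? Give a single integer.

Answer: 2

Derivation:
Round 1: pos1(id53) recv 87: fwd; pos2(id29) recv 53: fwd; pos3(id34) recv 29: drop; pos4(id36) recv 34: drop; pos5(id80) recv 36: drop; pos0(id87) recv 80: drop
Round 2: pos2(id29) recv 87: fwd; pos3(id34) recv 53: fwd
Round 3: pos3(id34) recv 87: fwd; pos4(id36) recv 53: fwd
After round 3: 2 messages still in flight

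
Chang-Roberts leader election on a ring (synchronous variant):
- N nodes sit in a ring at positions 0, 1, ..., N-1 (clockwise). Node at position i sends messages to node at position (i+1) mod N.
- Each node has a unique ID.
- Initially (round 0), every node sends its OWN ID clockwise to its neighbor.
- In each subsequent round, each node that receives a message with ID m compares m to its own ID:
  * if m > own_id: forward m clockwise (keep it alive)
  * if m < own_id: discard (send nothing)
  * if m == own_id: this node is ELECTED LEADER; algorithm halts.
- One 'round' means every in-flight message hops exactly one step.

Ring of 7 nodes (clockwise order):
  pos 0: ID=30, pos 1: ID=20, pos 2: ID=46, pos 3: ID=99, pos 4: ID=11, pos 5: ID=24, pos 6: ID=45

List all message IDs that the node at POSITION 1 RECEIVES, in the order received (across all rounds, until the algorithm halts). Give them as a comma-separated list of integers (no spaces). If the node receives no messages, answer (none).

Answer: 30,45,99

Derivation:
Round 1: pos1(id20) recv 30: fwd; pos2(id46) recv 20: drop; pos3(id99) recv 46: drop; pos4(id11) recv 99: fwd; pos5(id24) recv 11: drop; pos6(id45) recv 24: drop; pos0(id30) recv 45: fwd
Round 2: pos2(id46) recv 30: drop; pos5(id24) recv 99: fwd; pos1(id20) recv 45: fwd
Round 3: pos6(id45) recv 99: fwd; pos2(id46) recv 45: drop
Round 4: pos0(id30) recv 99: fwd
Round 5: pos1(id20) recv 99: fwd
Round 6: pos2(id46) recv 99: fwd
Round 7: pos3(id99) recv 99: ELECTED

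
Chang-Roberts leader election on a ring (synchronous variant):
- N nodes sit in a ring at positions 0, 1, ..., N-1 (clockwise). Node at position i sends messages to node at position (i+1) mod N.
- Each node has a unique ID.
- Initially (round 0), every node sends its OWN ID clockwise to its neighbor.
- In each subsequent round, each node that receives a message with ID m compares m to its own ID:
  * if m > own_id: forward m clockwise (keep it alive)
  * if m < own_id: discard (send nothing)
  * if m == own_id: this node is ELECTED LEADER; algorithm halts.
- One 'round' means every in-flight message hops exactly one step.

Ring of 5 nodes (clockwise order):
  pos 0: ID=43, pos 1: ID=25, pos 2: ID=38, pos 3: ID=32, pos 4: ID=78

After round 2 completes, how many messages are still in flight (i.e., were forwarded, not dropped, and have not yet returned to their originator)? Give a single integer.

Round 1: pos1(id25) recv 43: fwd; pos2(id38) recv 25: drop; pos3(id32) recv 38: fwd; pos4(id78) recv 32: drop; pos0(id43) recv 78: fwd
Round 2: pos2(id38) recv 43: fwd; pos4(id78) recv 38: drop; pos1(id25) recv 78: fwd
After round 2: 2 messages still in flight

Answer: 2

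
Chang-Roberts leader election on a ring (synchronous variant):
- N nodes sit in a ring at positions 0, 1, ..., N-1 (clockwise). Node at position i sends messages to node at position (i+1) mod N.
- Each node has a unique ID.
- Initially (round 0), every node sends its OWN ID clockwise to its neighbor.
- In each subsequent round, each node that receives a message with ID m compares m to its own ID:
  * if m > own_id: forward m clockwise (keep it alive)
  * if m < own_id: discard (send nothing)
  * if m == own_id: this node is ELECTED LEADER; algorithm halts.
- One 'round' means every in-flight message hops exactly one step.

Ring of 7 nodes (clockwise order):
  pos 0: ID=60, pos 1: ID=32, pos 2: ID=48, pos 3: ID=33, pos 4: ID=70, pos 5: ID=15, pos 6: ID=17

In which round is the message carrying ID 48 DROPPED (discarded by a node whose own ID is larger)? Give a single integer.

Round 1: pos1(id32) recv 60: fwd; pos2(id48) recv 32: drop; pos3(id33) recv 48: fwd; pos4(id70) recv 33: drop; pos5(id15) recv 70: fwd; pos6(id17) recv 15: drop; pos0(id60) recv 17: drop
Round 2: pos2(id48) recv 60: fwd; pos4(id70) recv 48: drop; pos6(id17) recv 70: fwd
Round 3: pos3(id33) recv 60: fwd; pos0(id60) recv 70: fwd
Round 4: pos4(id70) recv 60: drop; pos1(id32) recv 70: fwd
Round 5: pos2(id48) recv 70: fwd
Round 6: pos3(id33) recv 70: fwd
Round 7: pos4(id70) recv 70: ELECTED
Message ID 48 originates at pos 2; dropped at pos 4 in round 2

Answer: 2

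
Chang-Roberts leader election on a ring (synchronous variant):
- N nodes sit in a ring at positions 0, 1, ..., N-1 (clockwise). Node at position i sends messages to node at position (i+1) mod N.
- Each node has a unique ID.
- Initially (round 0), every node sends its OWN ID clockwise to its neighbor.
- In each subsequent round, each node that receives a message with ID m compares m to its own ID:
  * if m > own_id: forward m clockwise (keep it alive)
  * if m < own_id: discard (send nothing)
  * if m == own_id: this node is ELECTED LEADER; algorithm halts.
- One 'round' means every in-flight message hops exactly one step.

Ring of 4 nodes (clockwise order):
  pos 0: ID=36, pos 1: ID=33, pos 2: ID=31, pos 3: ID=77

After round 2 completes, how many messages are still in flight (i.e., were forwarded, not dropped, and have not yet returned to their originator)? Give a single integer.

Round 1: pos1(id33) recv 36: fwd; pos2(id31) recv 33: fwd; pos3(id77) recv 31: drop; pos0(id36) recv 77: fwd
Round 2: pos2(id31) recv 36: fwd; pos3(id77) recv 33: drop; pos1(id33) recv 77: fwd
After round 2: 2 messages still in flight

Answer: 2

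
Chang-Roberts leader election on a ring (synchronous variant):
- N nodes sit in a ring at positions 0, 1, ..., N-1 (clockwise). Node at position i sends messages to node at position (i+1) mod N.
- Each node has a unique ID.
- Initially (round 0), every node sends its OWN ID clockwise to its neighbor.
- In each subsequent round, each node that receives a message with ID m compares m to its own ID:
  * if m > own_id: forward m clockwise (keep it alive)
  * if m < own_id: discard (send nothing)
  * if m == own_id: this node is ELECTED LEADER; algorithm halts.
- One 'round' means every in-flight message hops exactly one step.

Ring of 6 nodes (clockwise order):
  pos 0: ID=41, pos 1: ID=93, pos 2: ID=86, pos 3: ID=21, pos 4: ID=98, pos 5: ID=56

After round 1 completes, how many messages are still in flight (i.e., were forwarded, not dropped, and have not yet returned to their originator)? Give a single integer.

Round 1: pos1(id93) recv 41: drop; pos2(id86) recv 93: fwd; pos3(id21) recv 86: fwd; pos4(id98) recv 21: drop; pos5(id56) recv 98: fwd; pos0(id41) recv 56: fwd
After round 1: 4 messages still in flight

Answer: 4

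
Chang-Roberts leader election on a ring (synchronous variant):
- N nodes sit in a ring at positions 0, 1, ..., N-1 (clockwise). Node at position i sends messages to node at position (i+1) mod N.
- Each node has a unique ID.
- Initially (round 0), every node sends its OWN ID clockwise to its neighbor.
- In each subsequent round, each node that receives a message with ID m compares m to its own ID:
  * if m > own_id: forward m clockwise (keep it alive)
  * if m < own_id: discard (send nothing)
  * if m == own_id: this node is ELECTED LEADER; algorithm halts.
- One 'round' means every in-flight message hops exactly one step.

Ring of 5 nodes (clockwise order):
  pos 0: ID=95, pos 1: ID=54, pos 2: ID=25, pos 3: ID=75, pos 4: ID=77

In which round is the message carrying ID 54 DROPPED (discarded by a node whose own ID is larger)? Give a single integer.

Answer: 2

Derivation:
Round 1: pos1(id54) recv 95: fwd; pos2(id25) recv 54: fwd; pos3(id75) recv 25: drop; pos4(id77) recv 75: drop; pos0(id95) recv 77: drop
Round 2: pos2(id25) recv 95: fwd; pos3(id75) recv 54: drop
Round 3: pos3(id75) recv 95: fwd
Round 4: pos4(id77) recv 95: fwd
Round 5: pos0(id95) recv 95: ELECTED
Message ID 54 originates at pos 1; dropped at pos 3 in round 2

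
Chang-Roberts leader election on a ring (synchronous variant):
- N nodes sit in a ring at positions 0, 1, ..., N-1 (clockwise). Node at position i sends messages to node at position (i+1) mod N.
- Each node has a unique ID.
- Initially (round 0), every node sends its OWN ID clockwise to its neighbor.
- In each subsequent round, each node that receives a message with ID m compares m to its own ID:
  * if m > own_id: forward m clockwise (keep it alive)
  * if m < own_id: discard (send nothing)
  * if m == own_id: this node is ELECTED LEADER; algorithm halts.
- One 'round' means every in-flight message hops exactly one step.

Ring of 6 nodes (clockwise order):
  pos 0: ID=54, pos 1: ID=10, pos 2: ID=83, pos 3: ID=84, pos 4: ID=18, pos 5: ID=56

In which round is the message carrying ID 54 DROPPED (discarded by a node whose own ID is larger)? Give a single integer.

Round 1: pos1(id10) recv 54: fwd; pos2(id83) recv 10: drop; pos3(id84) recv 83: drop; pos4(id18) recv 84: fwd; pos5(id56) recv 18: drop; pos0(id54) recv 56: fwd
Round 2: pos2(id83) recv 54: drop; pos5(id56) recv 84: fwd; pos1(id10) recv 56: fwd
Round 3: pos0(id54) recv 84: fwd; pos2(id83) recv 56: drop
Round 4: pos1(id10) recv 84: fwd
Round 5: pos2(id83) recv 84: fwd
Round 6: pos3(id84) recv 84: ELECTED
Message ID 54 originates at pos 0; dropped at pos 2 in round 2

Answer: 2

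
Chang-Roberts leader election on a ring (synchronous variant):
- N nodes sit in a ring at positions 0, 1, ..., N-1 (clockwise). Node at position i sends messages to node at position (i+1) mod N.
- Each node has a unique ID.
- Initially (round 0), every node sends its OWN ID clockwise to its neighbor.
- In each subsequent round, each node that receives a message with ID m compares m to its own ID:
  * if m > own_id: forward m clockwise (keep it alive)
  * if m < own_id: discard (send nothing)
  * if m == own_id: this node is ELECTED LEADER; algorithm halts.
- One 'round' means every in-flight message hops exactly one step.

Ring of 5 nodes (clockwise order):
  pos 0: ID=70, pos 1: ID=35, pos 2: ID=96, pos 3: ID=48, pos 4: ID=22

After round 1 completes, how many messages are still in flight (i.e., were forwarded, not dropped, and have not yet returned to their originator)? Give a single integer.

Answer: 3

Derivation:
Round 1: pos1(id35) recv 70: fwd; pos2(id96) recv 35: drop; pos3(id48) recv 96: fwd; pos4(id22) recv 48: fwd; pos0(id70) recv 22: drop
After round 1: 3 messages still in flight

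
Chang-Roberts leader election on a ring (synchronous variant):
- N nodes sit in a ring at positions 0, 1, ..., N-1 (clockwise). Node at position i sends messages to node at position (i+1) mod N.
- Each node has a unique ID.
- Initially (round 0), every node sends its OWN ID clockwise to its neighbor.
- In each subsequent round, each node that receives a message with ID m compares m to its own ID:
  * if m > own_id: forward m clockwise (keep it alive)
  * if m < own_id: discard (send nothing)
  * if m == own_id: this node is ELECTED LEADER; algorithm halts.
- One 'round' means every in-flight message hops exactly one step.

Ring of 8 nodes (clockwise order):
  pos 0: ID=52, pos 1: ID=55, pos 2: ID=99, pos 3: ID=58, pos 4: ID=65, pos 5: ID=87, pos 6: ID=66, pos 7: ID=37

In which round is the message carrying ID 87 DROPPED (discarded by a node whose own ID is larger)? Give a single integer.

Answer: 5

Derivation:
Round 1: pos1(id55) recv 52: drop; pos2(id99) recv 55: drop; pos3(id58) recv 99: fwd; pos4(id65) recv 58: drop; pos5(id87) recv 65: drop; pos6(id66) recv 87: fwd; pos7(id37) recv 66: fwd; pos0(id52) recv 37: drop
Round 2: pos4(id65) recv 99: fwd; pos7(id37) recv 87: fwd; pos0(id52) recv 66: fwd
Round 3: pos5(id87) recv 99: fwd; pos0(id52) recv 87: fwd; pos1(id55) recv 66: fwd
Round 4: pos6(id66) recv 99: fwd; pos1(id55) recv 87: fwd; pos2(id99) recv 66: drop
Round 5: pos7(id37) recv 99: fwd; pos2(id99) recv 87: drop
Round 6: pos0(id52) recv 99: fwd
Round 7: pos1(id55) recv 99: fwd
Round 8: pos2(id99) recv 99: ELECTED
Message ID 87 originates at pos 5; dropped at pos 2 in round 5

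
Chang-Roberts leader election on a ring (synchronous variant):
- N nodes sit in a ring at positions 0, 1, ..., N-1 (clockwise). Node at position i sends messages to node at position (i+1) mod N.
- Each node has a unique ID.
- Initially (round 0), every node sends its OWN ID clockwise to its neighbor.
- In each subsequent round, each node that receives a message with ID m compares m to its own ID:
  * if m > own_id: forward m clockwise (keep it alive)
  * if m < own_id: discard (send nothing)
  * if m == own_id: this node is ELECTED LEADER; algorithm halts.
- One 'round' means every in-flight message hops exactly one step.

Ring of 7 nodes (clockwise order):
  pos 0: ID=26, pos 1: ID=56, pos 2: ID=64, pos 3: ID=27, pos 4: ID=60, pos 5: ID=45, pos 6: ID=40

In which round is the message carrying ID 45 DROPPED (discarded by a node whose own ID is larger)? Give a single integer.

Round 1: pos1(id56) recv 26: drop; pos2(id64) recv 56: drop; pos3(id27) recv 64: fwd; pos4(id60) recv 27: drop; pos5(id45) recv 60: fwd; pos6(id40) recv 45: fwd; pos0(id26) recv 40: fwd
Round 2: pos4(id60) recv 64: fwd; pos6(id40) recv 60: fwd; pos0(id26) recv 45: fwd; pos1(id56) recv 40: drop
Round 3: pos5(id45) recv 64: fwd; pos0(id26) recv 60: fwd; pos1(id56) recv 45: drop
Round 4: pos6(id40) recv 64: fwd; pos1(id56) recv 60: fwd
Round 5: pos0(id26) recv 64: fwd; pos2(id64) recv 60: drop
Round 6: pos1(id56) recv 64: fwd
Round 7: pos2(id64) recv 64: ELECTED
Message ID 45 originates at pos 5; dropped at pos 1 in round 3

Answer: 3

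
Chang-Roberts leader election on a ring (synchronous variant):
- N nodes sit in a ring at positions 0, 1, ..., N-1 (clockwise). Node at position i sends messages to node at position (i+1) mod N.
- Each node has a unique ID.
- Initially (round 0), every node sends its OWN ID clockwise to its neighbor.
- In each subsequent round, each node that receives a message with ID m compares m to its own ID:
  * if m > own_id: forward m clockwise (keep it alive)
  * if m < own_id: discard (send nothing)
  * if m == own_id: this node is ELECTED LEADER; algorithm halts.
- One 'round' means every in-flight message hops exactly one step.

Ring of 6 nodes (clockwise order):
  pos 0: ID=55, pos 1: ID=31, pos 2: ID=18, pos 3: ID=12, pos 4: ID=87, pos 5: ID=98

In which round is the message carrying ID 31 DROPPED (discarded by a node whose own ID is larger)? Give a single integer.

Round 1: pos1(id31) recv 55: fwd; pos2(id18) recv 31: fwd; pos3(id12) recv 18: fwd; pos4(id87) recv 12: drop; pos5(id98) recv 87: drop; pos0(id55) recv 98: fwd
Round 2: pos2(id18) recv 55: fwd; pos3(id12) recv 31: fwd; pos4(id87) recv 18: drop; pos1(id31) recv 98: fwd
Round 3: pos3(id12) recv 55: fwd; pos4(id87) recv 31: drop; pos2(id18) recv 98: fwd
Round 4: pos4(id87) recv 55: drop; pos3(id12) recv 98: fwd
Round 5: pos4(id87) recv 98: fwd
Round 6: pos5(id98) recv 98: ELECTED
Message ID 31 originates at pos 1; dropped at pos 4 in round 3

Answer: 3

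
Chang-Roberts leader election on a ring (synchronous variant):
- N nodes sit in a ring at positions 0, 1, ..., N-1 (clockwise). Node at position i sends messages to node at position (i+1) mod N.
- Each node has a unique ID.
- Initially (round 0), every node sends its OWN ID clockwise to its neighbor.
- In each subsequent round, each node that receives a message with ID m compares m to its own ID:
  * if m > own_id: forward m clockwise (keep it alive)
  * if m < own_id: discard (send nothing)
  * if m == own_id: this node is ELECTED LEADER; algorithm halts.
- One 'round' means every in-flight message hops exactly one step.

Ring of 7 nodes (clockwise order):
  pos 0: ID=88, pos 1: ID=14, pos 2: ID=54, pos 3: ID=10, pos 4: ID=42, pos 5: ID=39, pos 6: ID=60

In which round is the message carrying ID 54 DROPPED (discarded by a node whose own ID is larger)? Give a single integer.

Round 1: pos1(id14) recv 88: fwd; pos2(id54) recv 14: drop; pos3(id10) recv 54: fwd; pos4(id42) recv 10: drop; pos5(id39) recv 42: fwd; pos6(id60) recv 39: drop; pos0(id88) recv 60: drop
Round 2: pos2(id54) recv 88: fwd; pos4(id42) recv 54: fwd; pos6(id60) recv 42: drop
Round 3: pos3(id10) recv 88: fwd; pos5(id39) recv 54: fwd
Round 4: pos4(id42) recv 88: fwd; pos6(id60) recv 54: drop
Round 5: pos5(id39) recv 88: fwd
Round 6: pos6(id60) recv 88: fwd
Round 7: pos0(id88) recv 88: ELECTED
Message ID 54 originates at pos 2; dropped at pos 6 in round 4

Answer: 4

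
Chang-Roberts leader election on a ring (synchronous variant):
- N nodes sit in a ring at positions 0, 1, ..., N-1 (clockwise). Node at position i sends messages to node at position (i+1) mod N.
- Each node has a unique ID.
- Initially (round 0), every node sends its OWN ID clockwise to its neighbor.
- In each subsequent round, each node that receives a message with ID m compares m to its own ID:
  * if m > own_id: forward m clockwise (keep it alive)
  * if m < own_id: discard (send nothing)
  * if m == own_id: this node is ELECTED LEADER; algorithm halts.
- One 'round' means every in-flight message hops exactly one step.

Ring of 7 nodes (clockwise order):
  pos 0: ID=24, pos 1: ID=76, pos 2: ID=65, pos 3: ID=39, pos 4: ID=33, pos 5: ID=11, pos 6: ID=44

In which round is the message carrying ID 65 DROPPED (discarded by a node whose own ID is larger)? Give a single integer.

Round 1: pos1(id76) recv 24: drop; pos2(id65) recv 76: fwd; pos3(id39) recv 65: fwd; pos4(id33) recv 39: fwd; pos5(id11) recv 33: fwd; pos6(id44) recv 11: drop; pos0(id24) recv 44: fwd
Round 2: pos3(id39) recv 76: fwd; pos4(id33) recv 65: fwd; pos5(id11) recv 39: fwd; pos6(id44) recv 33: drop; pos1(id76) recv 44: drop
Round 3: pos4(id33) recv 76: fwd; pos5(id11) recv 65: fwd; pos6(id44) recv 39: drop
Round 4: pos5(id11) recv 76: fwd; pos6(id44) recv 65: fwd
Round 5: pos6(id44) recv 76: fwd; pos0(id24) recv 65: fwd
Round 6: pos0(id24) recv 76: fwd; pos1(id76) recv 65: drop
Round 7: pos1(id76) recv 76: ELECTED
Message ID 65 originates at pos 2; dropped at pos 1 in round 6

Answer: 6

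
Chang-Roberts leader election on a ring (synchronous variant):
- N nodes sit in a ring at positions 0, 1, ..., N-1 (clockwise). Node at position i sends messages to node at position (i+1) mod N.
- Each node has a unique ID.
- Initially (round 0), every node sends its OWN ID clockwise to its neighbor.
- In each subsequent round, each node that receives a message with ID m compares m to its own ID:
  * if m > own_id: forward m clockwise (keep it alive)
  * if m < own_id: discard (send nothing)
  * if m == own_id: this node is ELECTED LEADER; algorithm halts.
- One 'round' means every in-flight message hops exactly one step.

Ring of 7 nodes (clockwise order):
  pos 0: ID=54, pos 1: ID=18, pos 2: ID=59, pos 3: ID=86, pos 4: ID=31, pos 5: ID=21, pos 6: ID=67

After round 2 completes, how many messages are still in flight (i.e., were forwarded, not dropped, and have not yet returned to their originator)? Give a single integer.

Round 1: pos1(id18) recv 54: fwd; pos2(id59) recv 18: drop; pos3(id86) recv 59: drop; pos4(id31) recv 86: fwd; pos5(id21) recv 31: fwd; pos6(id67) recv 21: drop; pos0(id54) recv 67: fwd
Round 2: pos2(id59) recv 54: drop; pos5(id21) recv 86: fwd; pos6(id67) recv 31: drop; pos1(id18) recv 67: fwd
After round 2: 2 messages still in flight

Answer: 2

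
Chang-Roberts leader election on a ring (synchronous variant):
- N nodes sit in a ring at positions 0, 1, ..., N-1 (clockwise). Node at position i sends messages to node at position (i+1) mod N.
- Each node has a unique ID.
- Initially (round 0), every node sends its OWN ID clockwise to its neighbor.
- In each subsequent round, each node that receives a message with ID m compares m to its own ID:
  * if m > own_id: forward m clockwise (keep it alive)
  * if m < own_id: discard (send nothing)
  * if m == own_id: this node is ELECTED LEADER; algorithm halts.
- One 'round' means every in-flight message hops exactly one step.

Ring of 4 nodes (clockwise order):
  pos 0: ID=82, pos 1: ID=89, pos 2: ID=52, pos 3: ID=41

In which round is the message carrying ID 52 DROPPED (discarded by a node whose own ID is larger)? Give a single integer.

Round 1: pos1(id89) recv 82: drop; pos2(id52) recv 89: fwd; pos3(id41) recv 52: fwd; pos0(id82) recv 41: drop
Round 2: pos3(id41) recv 89: fwd; pos0(id82) recv 52: drop
Round 3: pos0(id82) recv 89: fwd
Round 4: pos1(id89) recv 89: ELECTED
Message ID 52 originates at pos 2; dropped at pos 0 in round 2

Answer: 2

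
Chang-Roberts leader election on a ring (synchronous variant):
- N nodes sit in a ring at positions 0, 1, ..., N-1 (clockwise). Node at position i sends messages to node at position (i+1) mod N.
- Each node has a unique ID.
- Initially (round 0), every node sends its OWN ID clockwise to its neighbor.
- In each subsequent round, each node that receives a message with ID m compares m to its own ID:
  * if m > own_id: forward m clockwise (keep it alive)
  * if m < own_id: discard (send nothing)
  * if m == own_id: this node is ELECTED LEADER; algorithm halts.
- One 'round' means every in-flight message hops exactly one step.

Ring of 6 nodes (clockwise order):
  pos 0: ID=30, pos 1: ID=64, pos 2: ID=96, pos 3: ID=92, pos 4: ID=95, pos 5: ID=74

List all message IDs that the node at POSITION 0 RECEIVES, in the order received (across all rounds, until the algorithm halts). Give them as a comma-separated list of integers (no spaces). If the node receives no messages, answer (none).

Round 1: pos1(id64) recv 30: drop; pos2(id96) recv 64: drop; pos3(id92) recv 96: fwd; pos4(id95) recv 92: drop; pos5(id74) recv 95: fwd; pos0(id30) recv 74: fwd
Round 2: pos4(id95) recv 96: fwd; pos0(id30) recv 95: fwd; pos1(id64) recv 74: fwd
Round 3: pos5(id74) recv 96: fwd; pos1(id64) recv 95: fwd; pos2(id96) recv 74: drop
Round 4: pos0(id30) recv 96: fwd; pos2(id96) recv 95: drop
Round 5: pos1(id64) recv 96: fwd
Round 6: pos2(id96) recv 96: ELECTED

Answer: 74,95,96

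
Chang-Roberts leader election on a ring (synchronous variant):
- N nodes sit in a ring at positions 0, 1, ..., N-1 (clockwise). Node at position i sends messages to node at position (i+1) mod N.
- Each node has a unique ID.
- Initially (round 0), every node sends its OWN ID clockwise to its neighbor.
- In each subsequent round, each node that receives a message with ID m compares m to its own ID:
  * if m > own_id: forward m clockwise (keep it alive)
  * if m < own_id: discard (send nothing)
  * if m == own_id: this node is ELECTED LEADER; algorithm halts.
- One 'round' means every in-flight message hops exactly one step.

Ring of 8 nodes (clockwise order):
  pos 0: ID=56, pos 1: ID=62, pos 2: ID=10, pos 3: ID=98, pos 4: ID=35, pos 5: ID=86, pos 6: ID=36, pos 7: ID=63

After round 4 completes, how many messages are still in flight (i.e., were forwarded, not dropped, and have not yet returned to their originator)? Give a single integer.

Round 1: pos1(id62) recv 56: drop; pos2(id10) recv 62: fwd; pos3(id98) recv 10: drop; pos4(id35) recv 98: fwd; pos5(id86) recv 35: drop; pos6(id36) recv 86: fwd; pos7(id63) recv 36: drop; pos0(id56) recv 63: fwd
Round 2: pos3(id98) recv 62: drop; pos5(id86) recv 98: fwd; pos7(id63) recv 86: fwd; pos1(id62) recv 63: fwd
Round 3: pos6(id36) recv 98: fwd; pos0(id56) recv 86: fwd; pos2(id10) recv 63: fwd
Round 4: pos7(id63) recv 98: fwd; pos1(id62) recv 86: fwd; pos3(id98) recv 63: drop
After round 4: 2 messages still in flight

Answer: 2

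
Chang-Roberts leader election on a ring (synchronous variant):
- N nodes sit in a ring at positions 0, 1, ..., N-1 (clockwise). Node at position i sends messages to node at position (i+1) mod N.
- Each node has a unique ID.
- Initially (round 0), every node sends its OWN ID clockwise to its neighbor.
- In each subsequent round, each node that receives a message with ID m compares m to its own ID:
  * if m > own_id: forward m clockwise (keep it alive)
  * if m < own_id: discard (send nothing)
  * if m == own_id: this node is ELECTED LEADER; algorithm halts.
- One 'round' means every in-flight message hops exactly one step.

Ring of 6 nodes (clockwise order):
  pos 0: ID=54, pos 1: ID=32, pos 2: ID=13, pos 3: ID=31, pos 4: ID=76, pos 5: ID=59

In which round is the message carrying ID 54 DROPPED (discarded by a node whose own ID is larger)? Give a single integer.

Round 1: pos1(id32) recv 54: fwd; pos2(id13) recv 32: fwd; pos3(id31) recv 13: drop; pos4(id76) recv 31: drop; pos5(id59) recv 76: fwd; pos0(id54) recv 59: fwd
Round 2: pos2(id13) recv 54: fwd; pos3(id31) recv 32: fwd; pos0(id54) recv 76: fwd; pos1(id32) recv 59: fwd
Round 3: pos3(id31) recv 54: fwd; pos4(id76) recv 32: drop; pos1(id32) recv 76: fwd; pos2(id13) recv 59: fwd
Round 4: pos4(id76) recv 54: drop; pos2(id13) recv 76: fwd; pos3(id31) recv 59: fwd
Round 5: pos3(id31) recv 76: fwd; pos4(id76) recv 59: drop
Round 6: pos4(id76) recv 76: ELECTED
Message ID 54 originates at pos 0; dropped at pos 4 in round 4

Answer: 4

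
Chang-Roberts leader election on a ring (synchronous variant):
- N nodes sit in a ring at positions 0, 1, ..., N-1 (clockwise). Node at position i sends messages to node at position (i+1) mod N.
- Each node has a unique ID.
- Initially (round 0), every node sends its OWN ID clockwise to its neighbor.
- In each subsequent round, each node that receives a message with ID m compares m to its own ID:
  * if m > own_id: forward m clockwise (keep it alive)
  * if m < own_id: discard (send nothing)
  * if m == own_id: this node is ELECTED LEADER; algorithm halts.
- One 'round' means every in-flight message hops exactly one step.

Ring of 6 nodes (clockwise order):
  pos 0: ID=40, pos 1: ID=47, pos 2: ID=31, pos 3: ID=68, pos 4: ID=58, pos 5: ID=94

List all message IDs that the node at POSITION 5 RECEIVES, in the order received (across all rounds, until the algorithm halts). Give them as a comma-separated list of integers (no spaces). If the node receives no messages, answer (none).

Answer: 58,68,94

Derivation:
Round 1: pos1(id47) recv 40: drop; pos2(id31) recv 47: fwd; pos3(id68) recv 31: drop; pos4(id58) recv 68: fwd; pos5(id94) recv 58: drop; pos0(id40) recv 94: fwd
Round 2: pos3(id68) recv 47: drop; pos5(id94) recv 68: drop; pos1(id47) recv 94: fwd
Round 3: pos2(id31) recv 94: fwd
Round 4: pos3(id68) recv 94: fwd
Round 5: pos4(id58) recv 94: fwd
Round 6: pos5(id94) recv 94: ELECTED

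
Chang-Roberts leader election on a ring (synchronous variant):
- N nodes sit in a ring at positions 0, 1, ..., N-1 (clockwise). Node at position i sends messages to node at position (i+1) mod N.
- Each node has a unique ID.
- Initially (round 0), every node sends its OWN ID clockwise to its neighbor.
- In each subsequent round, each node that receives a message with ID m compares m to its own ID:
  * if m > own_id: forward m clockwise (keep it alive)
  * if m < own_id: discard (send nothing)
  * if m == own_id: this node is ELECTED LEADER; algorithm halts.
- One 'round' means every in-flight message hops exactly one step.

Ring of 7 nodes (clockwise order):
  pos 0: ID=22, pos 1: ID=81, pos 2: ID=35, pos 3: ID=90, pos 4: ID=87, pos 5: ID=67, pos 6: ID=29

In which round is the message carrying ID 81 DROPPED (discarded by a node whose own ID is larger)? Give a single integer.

Answer: 2

Derivation:
Round 1: pos1(id81) recv 22: drop; pos2(id35) recv 81: fwd; pos3(id90) recv 35: drop; pos4(id87) recv 90: fwd; pos5(id67) recv 87: fwd; pos6(id29) recv 67: fwd; pos0(id22) recv 29: fwd
Round 2: pos3(id90) recv 81: drop; pos5(id67) recv 90: fwd; pos6(id29) recv 87: fwd; pos0(id22) recv 67: fwd; pos1(id81) recv 29: drop
Round 3: pos6(id29) recv 90: fwd; pos0(id22) recv 87: fwd; pos1(id81) recv 67: drop
Round 4: pos0(id22) recv 90: fwd; pos1(id81) recv 87: fwd
Round 5: pos1(id81) recv 90: fwd; pos2(id35) recv 87: fwd
Round 6: pos2(id35) recv 90: fwd; pos3(id90) recv 87: drop
Round 7: pos3(id90) recv 90: ELECTED
Message ID 81 originates at pos 1; dropped at pos 3 in round 2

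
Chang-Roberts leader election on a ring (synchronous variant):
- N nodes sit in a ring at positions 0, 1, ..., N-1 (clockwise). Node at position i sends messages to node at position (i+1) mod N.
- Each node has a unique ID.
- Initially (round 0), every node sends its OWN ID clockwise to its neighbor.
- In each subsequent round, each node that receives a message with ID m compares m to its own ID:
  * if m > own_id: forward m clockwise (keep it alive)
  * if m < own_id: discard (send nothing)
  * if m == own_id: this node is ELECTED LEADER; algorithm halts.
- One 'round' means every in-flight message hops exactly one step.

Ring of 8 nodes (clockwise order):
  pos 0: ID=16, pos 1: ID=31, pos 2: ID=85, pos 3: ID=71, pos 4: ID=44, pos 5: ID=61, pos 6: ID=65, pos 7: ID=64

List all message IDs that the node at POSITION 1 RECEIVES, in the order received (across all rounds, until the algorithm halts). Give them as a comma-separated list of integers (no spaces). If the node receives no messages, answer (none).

Answer: 16,64,65,71,85

Derivation:
Round 1: pos1(id31) recv 16: drop; pos2(id85) recv 31: drop; pos3(id71) recv 85: fwd; pos4(id44) recv 71: fwd; pos5(id61) recv 44: drop; pos6(id65) recv 61: drop; pos7(id64) recv 65: fwd; pos0(id16) recv 64: fwd
Round 2: pos4(id44) recv 85: fwd; pos5(id61) recv 71: fwd; pos0(id16) recv 65: fwd; pos1(id31) recv 64: fwd
Round 3: pos5(id61) recv 85: fwd; pos6(id65) recv 71: fwd; pos1(id31) recv 65: fwd; pos2(id85) recv 64: drop
Round 4: pos6(id65) recv 85: fwd; pos7(id64) recv 71: fwd; pos2(id85) recv 65: drop
Round 5: pos7(id64) recv 85: fwd; pos0(id16) recv 71: fwd
Round 6: pos0(id16) recv 85: fwd; pos1(id31) recv 71: fwd
Round 7: pos1(id31) recv 85: fwd; pos2(id85) recv 71: drop
Round 8: pos2(id85) recv 85: ELECTED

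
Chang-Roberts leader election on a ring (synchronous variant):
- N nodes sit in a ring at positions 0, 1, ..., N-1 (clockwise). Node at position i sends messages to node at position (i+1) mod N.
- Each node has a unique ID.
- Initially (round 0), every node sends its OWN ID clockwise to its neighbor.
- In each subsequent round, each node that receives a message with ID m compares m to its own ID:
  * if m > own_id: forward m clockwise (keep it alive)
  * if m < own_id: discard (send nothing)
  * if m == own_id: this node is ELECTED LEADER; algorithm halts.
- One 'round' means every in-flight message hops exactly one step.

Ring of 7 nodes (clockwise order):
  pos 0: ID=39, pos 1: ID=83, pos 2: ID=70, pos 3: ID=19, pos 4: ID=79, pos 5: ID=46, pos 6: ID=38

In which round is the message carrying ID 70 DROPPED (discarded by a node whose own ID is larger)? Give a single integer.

Answer: 2

Derivation:
Round 1: pos1(id83) recv 39: drop; pos2(id70) recv 83: fwd; pos3(id19) recv 70: fwd; pos4(id79) recv 19: drop; pos5(id46) recv 79: fwd; pos6(id38) recv 46: fwd; pos0(id39) recv 38: drop
Round 2: pos3(id19) recv 83: fwd; pos4(id79) recv 70: drop; pos6(id38) recv 79: fwd; pos0(id39) recv 46: fwd
Round 3: pos4(id79) recv 83: fwd; pos0(id39) recv 79: fwd; pos1(id83) recv 46: drop
Round 4: pos5(id46) recv 83: fwd; pos1(id83) recv 79: drop
Round 5: pos6(id38) recv 83: fwd
Round 6: pos0(id39) recv 83: fwd
Round 7: pos1(id83) recv 83: ELECTED
Message ID 70 originates at pos 2; dropped at pos 4 in round 2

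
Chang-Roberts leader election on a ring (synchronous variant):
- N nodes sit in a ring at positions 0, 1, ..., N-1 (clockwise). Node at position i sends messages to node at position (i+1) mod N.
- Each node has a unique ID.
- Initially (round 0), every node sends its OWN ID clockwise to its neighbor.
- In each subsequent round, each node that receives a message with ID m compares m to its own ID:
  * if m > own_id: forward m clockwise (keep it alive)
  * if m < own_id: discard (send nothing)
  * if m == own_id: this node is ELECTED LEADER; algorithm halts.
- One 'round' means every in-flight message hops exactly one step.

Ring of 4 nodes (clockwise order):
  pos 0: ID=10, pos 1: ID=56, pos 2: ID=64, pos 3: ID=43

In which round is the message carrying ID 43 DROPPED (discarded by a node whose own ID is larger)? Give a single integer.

Answer: 2

Derivation:
Round 1: pos1(id56) recv 10: drop; pos2(id64) recv 56: drop; pos3(id43) recv 64: fwd; pos0(id10) recv 43: fwd
Round 2: pos0(id10) recv 64: fwd; pos1(id56) recv 43: drop
Round 3: pos1(id56) recv 64: fwd
Round 4: pos2(id64) recv 64: ELECTED
Message ID 43 originates at pos 3; dropped at pos 1 in round 2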